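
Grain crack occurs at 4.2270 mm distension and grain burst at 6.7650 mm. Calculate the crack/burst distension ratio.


Formula: Ratio = crack / burst
Substituting: Ratio = 4.2270 / 6.7650
Result: 0.6248


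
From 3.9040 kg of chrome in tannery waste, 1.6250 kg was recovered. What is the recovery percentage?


Formula: Recovery = recovered / input * 100
Substituting: Recovery = 1.6250 / 3.9040 * 100
Result: 41.6240 %


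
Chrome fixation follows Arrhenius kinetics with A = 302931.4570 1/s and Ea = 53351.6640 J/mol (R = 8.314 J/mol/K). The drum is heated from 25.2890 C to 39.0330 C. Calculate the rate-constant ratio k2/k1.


T1 = 25.2890 + 273.15 = 298.4390 K; T2 = 39.0330 + 273.15 = 312.1830 K
k1 = A * exp(-Ea/(R*T1)) = 302931.4570 * exp(-53351.6640/(8.314*298.4390)) = 1.3902e-04 1/s
k2 = A * exp(-Ea/(R*T2)) = 302931.4570 * exp(-53351.6640/(8.314*312.1830)) = 3.5825e-04 1/s
k2/k1 = 3.5825e-04 / 1.3902e-04 = 2.5770


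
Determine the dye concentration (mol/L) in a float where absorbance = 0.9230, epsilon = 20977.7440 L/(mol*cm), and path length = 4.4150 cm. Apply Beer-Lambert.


Formula: c = A / (epsilon * l)
Substituting: c = 0.9230 / (20977.7440 * 4.4150)
Result: 9.9658e-06 mol/L


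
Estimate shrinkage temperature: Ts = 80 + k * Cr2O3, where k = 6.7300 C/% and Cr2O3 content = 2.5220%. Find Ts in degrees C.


Formula: Ts = 80 + k * Cr2O3
Substituting: Ts = 80 + 6.7300 * 2.5220
Result: 96.9731 C


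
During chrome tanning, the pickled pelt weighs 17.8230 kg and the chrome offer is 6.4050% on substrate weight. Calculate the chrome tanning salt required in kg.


Formula: Chrome = substrate * pct / 100
Substituting: Chrome = 17.8230 * 6.4050 / 100
Result: 1.1416 kg


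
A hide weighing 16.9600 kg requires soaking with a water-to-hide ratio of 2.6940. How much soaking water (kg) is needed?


Formula: Water = hide_weight * ratio
Substituting: Water = 16.9600 * 2.6940
Result: 45.6902 kg


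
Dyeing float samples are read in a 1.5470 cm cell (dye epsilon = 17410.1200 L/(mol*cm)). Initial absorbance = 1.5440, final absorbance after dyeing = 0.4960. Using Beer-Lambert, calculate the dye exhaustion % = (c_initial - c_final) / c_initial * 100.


c_initial = A_i / (epsilon * l) = 1.5440 / (17410.1200 * 1.5470) = 5.7326e-05 mol/L
c_final = A_f / (epsilon * l) = 0.4960 / (17410.1200 * 1.5470) = 1.8416e-05 mol/L
Exhaustion = (c_initial - c_final) / c_initial * 100 = (5.7326e-05 - 1.8416e-05) / 5.7326e-05 * 100 = 67.8756 %


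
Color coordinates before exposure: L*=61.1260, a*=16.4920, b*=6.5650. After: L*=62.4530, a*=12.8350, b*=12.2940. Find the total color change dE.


dL = 1.3270, da = -3.6570, db = 5.7290
dE = sqrt(1.3270^2 + (-3.6570)^2 + 5.7290^2) = 6.9250


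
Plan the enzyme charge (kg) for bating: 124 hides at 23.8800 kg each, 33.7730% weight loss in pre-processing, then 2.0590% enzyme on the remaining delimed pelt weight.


Total_raw = N * avg_wt = 124 * 23.8800 = 2961.1200 kg
Substrate = Total_raw * (1 - loss/100) = 2961.1200 * (1 - 33.7730/100) = 1961.0609 kg
Enzyme = Substrate * pct / 100 = 1961.0609 * 2.0590 / 100 = 40.3782 kg


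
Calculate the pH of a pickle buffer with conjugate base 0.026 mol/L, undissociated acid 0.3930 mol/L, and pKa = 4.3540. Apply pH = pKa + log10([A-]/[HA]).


ratio = [A-] / [HA] = 0.026 / 0.3930 = 0.0661578
log10(ratio) = -1.1794
pH = pKa + log10(ratio) = 4.3540 - 1.1794 = 3.1746


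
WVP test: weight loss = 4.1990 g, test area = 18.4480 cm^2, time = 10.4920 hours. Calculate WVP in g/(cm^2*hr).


Formula: WVP = loss / (area * time)
Substituting: WVP = 4.1990 / (18.4480 * 10.4920)
Result: 0.0216939 g/(cm^2*hr)


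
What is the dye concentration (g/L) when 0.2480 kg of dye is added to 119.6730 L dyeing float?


Formula: Conc = dye_mass(kg) / volume(L) * 1000
Substituting: Conc = 0.2480 / 119.6730 * 1000
Result: 2.0723 g/L


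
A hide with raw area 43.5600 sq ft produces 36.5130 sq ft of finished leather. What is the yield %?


Formula: Yield = finished / raw * 100
Substituting: Yield = 36.5130 / 43.5600 * 100
Result: 83.8223 %


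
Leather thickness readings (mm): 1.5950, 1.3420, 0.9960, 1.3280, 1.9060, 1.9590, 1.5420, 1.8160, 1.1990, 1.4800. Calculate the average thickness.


Formula: Average = sum / n
Substituting: Average = 15.1630 / 10
Result: 1.5163 mm


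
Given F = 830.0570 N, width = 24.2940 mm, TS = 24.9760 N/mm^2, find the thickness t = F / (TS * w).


Formula: t = F / (TS * w)
Substituting: t = 830.0570 / (24.9760 * 24.2940)
Result: 1.3680 mm


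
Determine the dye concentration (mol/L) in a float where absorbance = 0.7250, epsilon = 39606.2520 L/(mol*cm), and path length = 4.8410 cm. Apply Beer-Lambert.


Formula: c = A / (epsilon * l)
Substituting: c = 0.7250 / (39606.2520 * 4.8410)
Result: 3.7813e-06 mol/L


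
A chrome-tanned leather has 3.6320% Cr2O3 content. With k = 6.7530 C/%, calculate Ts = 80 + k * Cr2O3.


Formula: Ts = 80 + k * Cr2O3
Substituting: Ts = 80 + 6.7530 * 3.6320
Result: 104.5269 C


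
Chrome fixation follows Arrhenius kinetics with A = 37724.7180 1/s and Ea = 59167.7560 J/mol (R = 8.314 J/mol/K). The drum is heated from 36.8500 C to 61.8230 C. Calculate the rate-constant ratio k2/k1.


T1 = 36.8500 + 273.15 = 310.0000 K; T2 = 61.8230 + 273.15 = 334.9730 K
k1 = A * exp(-Ea/(R*T1)) = 37724.7180 * exp(-59167.7560/(8.314*310.0000)) = 4.0417e-06 1/s
k2 = A * exp(-Ea/(R*T2)) = 37724.7180 * exp(-59167.7560/(8.314*334.9730)) = 2.2380e-05 1/s
k2/k1 = 2.2380e-05 / 4.0417e-06 = 5.5372


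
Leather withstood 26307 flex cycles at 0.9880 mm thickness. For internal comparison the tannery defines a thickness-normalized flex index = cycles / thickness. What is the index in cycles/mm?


Formula: Index = cycles / thickness
Substituting: Index = 26307 / 0.9880
Result: 26626.5182 cycles/mm


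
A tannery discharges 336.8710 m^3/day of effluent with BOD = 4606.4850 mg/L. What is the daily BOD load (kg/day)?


Formula: BOD_load = volume * conc / 1000
Substituting: BOD_load = 336.8710 * 4606.4850 / 1000
Result: 1551.7912 kg/day


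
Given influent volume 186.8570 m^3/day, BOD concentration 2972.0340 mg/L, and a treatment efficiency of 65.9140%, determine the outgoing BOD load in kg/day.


Load_in = volume * conc / 1000 = 186.8570 * 2972.0340 / 1000 = 555.3454 kg/day
Removed = Load_in * eff / 100 = 555.3454 * 65.9140 / 100 = 366.0503 kg/day
Load_out = Load_in - Removed = 555.3454 - 366.0503 = 189.2950 kg/day


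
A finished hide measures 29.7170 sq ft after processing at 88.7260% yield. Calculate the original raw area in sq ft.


Formula: raw = finished * 100 / yield
Substituting: raw = 29.7170 * 100 / 88.7260
Result: 33.4930 sq ft


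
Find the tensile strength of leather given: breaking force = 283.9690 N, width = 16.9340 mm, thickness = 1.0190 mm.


Formula: TS = force / (width * thickness)
Substituting: TS = 283.9690 / (16.9340 * 1.0190)
Result: 16.4565 N/mm^2


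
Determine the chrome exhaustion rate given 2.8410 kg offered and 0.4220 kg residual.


Formula: Uptake = (offered - residual) / offered * 100
Substituting: Uptake = (2.8410 - 0.4220) / 2.8410 * 100
Result: 85.1461 %


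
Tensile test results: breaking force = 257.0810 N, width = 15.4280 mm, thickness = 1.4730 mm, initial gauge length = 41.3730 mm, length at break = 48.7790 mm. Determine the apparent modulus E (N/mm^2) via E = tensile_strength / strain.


TS = F / (w * t) = 257.0810 / (15.4280 * 1.4730) = 11.3125 N/mm^2
strain = (Lf - L0) / L0 = (48.7790 - 41.3730) / 41.3730 = 0.1790
E = TS / strain = 11.3125 / 0.1790 = 63.1962 N/mm^2


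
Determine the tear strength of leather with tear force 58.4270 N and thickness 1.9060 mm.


Formula: Tear strength = force / thickness
Substituting: Tear strength = 58.4270 / 1.9060
Result: 30.6542 N/mm


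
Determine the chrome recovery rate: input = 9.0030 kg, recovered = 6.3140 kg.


Formula: Recovery = recovered / input * 100
Substituting: Recovery = 6.3140 / 9.0030 * 100
Result: 70.1322 %


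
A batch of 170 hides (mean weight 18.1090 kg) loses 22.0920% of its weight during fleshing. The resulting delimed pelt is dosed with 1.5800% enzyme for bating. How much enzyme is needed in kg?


Total_raw = N * avg_wt = 170 * 18.1090 = 3078.5300 kg
Substrate = Total_raw * (1 - loss/100) = 3078.5300 * (1 - 22.0920/100) = 2398.4212 kg
Enzyme = Substrate * pct / 100 = 2398.4212 * 1.5800 / 100 = 37.8951 kg


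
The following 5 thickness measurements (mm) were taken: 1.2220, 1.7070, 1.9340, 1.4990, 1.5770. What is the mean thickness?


Formula: Average = sum / n
Substituting: Average = 7.9390 / 5
Result: 1.5878 mm


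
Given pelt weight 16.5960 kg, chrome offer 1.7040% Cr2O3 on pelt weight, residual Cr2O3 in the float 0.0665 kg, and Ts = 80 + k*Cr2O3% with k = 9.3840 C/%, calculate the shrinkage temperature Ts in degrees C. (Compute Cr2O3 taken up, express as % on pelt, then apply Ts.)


Offered = pelt * offer_pct / 100 = 16.5960 * 1.7040 / 100 = 0.2828 kg
Uptake = offered - residual = 0.2828 - 0.0665 = 0.2163 kg
Cr2O3% on pelt = uptake / pelt * 100 = 0.2163 / 16.5960 * 100 = 1.3033 %
Ts = 80 + k * Cr2O3% = 80 + 9.3840 * 1.3033 = 92.2302 C


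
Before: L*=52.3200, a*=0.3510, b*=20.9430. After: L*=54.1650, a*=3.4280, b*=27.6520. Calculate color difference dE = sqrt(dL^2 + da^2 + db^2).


dL = 1.8450, da = 3.0770, db = 6.7090
dE = sqrt(1.8450^2 + 3.0770^2 + 6.7090^2) = 7.6081


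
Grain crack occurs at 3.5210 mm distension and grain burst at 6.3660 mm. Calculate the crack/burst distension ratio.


Formula: Ratio = crack / burst
Substituting: Ratio = 3.5210 / 6.3660
Result: 0.5531


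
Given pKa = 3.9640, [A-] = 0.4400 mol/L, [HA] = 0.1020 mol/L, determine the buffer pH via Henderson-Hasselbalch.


ratio = [A-] / [HA] = 0.4400 / 0.1020 = 4.3137
log10(ratio) = 0.6349
pH = pKa + log10(ratio) = 3.9640 + 0.6349 = 4.5989


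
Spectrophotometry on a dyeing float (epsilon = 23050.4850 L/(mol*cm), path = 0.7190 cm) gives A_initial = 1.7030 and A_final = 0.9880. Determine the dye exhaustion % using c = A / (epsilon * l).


c_initial = A_i / (epsilon * l) = 1.7030 / (23050.4850 * 0.7190) = 1.0276e-04 mol/L
c_final = A_f / (epsilon * l) = 0.9880 / (23050.4850 * 0.7190) = 5.9614e-05 mol/L
Exhaustion = (c_initial - c_final) / c_initial * 100 = (1.0276e-04 - 5.9614e-05) / 1.0276e-04 * 100 = 41.9847 %


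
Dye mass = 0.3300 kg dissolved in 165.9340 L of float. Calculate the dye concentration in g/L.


Formula: Conc = dye_mass(kg) / volume(L) * 1000
Substituting: Conc = 0.3300 / 165.9340 * 1000
Result: 1.9887 g/L


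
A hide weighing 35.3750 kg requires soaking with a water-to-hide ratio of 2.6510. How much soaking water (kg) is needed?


Formula: Water = hide_weight * ratio
Substituting: Water = 35.3750 * 2.6510
Result: 93.7791 kg


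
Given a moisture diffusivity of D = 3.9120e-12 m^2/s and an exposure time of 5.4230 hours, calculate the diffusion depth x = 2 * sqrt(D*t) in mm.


t = 5.4230 hr * 3600 = 19522.8000 s
D * t = 3.9120e-12 * 19522.8000 = 7.6373e-08
x = 2 * sqrt(D*t) = 2 * sqrt(7.6373e-08) = 5.5271e-04 m = 0.5527 mm


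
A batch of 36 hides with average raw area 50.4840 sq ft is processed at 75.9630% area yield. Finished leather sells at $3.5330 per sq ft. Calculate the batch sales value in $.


Raw_total = N * avg_area = 36 * 50.4840 = 1817.4240 sq ft
Finished = Raw_total * yield / 100 = 1817.4240 * 75.9630 / 100 = 1380.5698 sq ft
Value = Finished * price = 1380.5698 * 3.5330 = 4877.5531 $


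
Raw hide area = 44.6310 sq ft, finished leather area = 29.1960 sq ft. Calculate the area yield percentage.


Formula: Yield = finished / raw * 100
Substituting: Yield = 29.1960 / 44.6310 * 100
Result: 65.4164 %


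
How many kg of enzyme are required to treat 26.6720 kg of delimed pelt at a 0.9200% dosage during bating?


Formula: Enzyme = substrate * pct / 100
Substituting: Enzyme = 26.6720 * 0.9200 / 100
Result: 0.2454 kg


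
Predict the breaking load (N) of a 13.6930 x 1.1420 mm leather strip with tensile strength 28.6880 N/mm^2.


Formula: F = TS * w * t
Substituting: F = 28.6880 * 13.6930 * 1.1420
Result: 448.6059 N


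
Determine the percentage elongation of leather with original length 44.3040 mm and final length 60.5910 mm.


Formula: Elongation = (Lf - L0) / L0 * 100
Substituting: Elongation = (60.5910 - 44.3040) / 44.3040 * 100
Result: 36.7619 %


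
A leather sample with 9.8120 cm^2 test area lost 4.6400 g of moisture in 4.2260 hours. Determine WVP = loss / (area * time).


Formula: WVP = loss / (area * time)
Substituting: WVP = 4.6400 / (9.8120 * 4.2260)
Result: 0.1119 g/(cm^2*hr)


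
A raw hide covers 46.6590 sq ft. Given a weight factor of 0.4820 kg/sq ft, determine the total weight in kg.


Formula: Weight = area * weight_per_sqft
Substituting: Weight = 46.6590 * 0.4820
Result: 22.4896 kg


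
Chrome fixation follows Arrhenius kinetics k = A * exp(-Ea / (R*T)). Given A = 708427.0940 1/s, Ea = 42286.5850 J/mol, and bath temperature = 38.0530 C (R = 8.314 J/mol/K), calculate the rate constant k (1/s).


T_K = T_C + 273.15 = 38.0530 + 273.15 = 311.2030 K
exponent = -Ea / (R * T_K) = -42286.5850 / (8.314 * 311.2030) = -16.3436
k = A * exp(exponent) = 708427.0940 * exp(-16.3436) = 0.0565382 1/s


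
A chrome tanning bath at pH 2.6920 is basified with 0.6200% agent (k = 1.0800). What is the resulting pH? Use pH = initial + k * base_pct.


Formula: pH_final = pH_initial + k * base_pct
Substituting: pH_final = 2.6920 + 1.0800 * 0.6200
Result: 3.3616


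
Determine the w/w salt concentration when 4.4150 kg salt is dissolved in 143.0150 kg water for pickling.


Formula: Conc = salt / (water + salt) * 100
Substituting: Conc = 4.4150 / (143.0150 + 4.4150) * 100
Result: 2.9946 %


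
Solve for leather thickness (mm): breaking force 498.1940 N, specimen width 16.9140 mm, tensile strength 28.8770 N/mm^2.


Formula: t = F / (TS * w)
Substituting: t = 498.1940 / (28.8770 * 16.9140)
Result: 1.0200 mm


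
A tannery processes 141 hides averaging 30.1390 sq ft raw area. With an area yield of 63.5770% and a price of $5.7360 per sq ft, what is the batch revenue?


Raw_total = N * avg_area = 141 * 30.1390 = 4249.5990 sq ft
Finished = Raw_total * yield / 100 = 4249.5990 * 63.5770 / 100 = 2701.7676 sq ft
Value = Finished * price = 2701.7676 * 5.7360 = 15497.3387 $


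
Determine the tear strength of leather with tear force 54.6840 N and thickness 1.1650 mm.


Formula: Tear strength = force / thickness
Substituting: Tear strength = 54.6840 / 1.1650
Result: 46.9391 N/mm


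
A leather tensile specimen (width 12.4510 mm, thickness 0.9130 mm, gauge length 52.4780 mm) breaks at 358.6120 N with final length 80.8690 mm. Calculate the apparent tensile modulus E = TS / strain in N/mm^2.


TS = F / (w * t) = 358.6120 / (12.4510 * 0.9130) = 31.5464 N/mm^2
strain = (Lf - L0) / L0 = (80.8690 - 52.4780) / 52.4780 = 0.5410
E = TS / strain = 31.5464 / 0.5410 = 58.3104 N/mm^2


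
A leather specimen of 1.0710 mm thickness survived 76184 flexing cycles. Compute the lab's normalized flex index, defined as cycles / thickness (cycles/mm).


Formula: Index = cycles / thickness
Substituting: Index = 76184 / 1.0710
Result: 71133.5201 cycles/mm


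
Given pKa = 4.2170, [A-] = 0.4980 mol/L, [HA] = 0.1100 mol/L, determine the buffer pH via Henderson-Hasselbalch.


ratio = [A-] / [HA] = 0.4980 / 0.1100 = 4.5273
log10(ratio) = 0.6558
pH = pKa + log10(ratio) = 4.2170 + 0.6558 = 4.8728


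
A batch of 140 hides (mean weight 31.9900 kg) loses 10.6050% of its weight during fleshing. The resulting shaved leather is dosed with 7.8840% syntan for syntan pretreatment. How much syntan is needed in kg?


Total_raw = N * avg_wt = 140 * 31.9900 = 4478.6000 kg
Substrate = Total_raw * (1 - loss/100) = 4478.6000 * (1 - 10.6050/100) = 4003.6445 kg
Syntan = Substrate * pct / 100 = 4003.6445 * 7.8840 / 100 = 315.6473 kg


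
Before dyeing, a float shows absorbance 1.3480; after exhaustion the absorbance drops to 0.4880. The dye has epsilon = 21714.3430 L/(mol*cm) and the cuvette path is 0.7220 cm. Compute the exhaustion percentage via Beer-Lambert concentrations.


c_initial = A_i / (epsilon * l) = 1.3480 / (21714.3430 * 0.7220) = 8.5982e-05 mol/L
c_final = A_f / (epsilon * l) = 0.4880 / (21714.3430 * 0.7220) = 3.1127e-05 mol/L
Exhaustion = (c_initial - c_final) / c_initial * 100 = (8.5982e-05 - 3.1127e-05) / 8.5982e-05 * 100 = 63.7982 %


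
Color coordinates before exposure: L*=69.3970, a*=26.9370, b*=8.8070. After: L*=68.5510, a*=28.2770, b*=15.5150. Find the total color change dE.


dL = -0.8460, da = 1.3400, db = 6.7080
dE = sqrt((-0.8460)^2 + 1.3400^2 + 6.7080^2) = 6.8926


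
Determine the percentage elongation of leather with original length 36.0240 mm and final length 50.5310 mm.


Formula: Elongation = (Lf - L0) / L0 * 100
Substituting: Elongation = (50.5310 - 36.0240) / 36.0240 * 100
Result: 40.2704 %


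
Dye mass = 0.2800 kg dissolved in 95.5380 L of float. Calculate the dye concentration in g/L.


Formula: Conc = dye_mass(kg) / volume(L) * 1000
Substituting: Conc = 0.2800 / 95.5380 * 1000
Result: 2.9308 g/L


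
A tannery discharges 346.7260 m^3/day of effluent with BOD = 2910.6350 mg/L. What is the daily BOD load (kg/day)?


Formula: BOD_load = volume * conc / 1000
Substituting: BOD_load = 346.7260 * 2910.6350 / 1000
Result: 1009.1928 kg/day


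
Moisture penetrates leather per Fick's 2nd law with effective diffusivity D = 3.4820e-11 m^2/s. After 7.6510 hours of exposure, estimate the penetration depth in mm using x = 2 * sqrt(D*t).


t = 7.6510 hr * 3600 = 27543.6000 s
D * t = 3.4820e-11 * 27543.6000 = 9.5907e-07
x = 2 * sqrt(D*t) = 2 * sqrt(9.5907e-07) = 0.00195864 m = 1.9586 mm


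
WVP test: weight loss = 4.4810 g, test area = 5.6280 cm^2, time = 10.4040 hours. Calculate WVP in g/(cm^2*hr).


Formula: WVP = loss / (area * time)
Substituting: WVP = 4.4810 / (5.6280 * 10.4040)
Result: 0.076528 g/(cm^2*hr)


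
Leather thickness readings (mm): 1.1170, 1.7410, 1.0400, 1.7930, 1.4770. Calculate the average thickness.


Formula: Average = sum / n
Substituting: Average = 7.1680 / 5
Result: 1.4336 mm


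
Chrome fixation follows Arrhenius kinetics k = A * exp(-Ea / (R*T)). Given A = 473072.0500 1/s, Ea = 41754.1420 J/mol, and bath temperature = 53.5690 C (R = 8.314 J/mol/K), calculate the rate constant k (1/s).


T_K = T_C + 273.15 = 53.5690 + 273.15 = 326.7190 K
exponent = -Ea / (R * T_K) = -41754.1420 / (8.314 * 326.7190) = -15.3715
k = A * exp(exponent) = 473072.0500 * exp(-15.3715) = 0.0998129 1/s


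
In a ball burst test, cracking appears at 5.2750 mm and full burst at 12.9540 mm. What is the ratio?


Formula: Ratio = crack / burst
Substituting: Ratio = 5.2750 / 12.9540
Result: 0.4072


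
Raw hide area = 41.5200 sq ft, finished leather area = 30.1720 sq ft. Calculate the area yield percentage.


Formula: Yield = finished / raw * 100
Substituting: Yield = 30.1720 / 41.5200 * 100
Result: 72.6686 %


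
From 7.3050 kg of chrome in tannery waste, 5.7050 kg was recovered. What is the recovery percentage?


Formula: Recovery = recovered / input * 100
Substituting: Recovery = 5.7050 / 7.3050 * 100
Result: 78.0972 %


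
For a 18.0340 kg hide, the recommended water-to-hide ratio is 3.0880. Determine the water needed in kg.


Formula: Water = hide_weight * ratio
Substituting: Water = 18.0340 * 3.0880
Result: 55.6890 kg


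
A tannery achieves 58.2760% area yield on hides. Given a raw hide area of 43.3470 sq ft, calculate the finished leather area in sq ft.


Formula: finished = raw * yield / 100
Substituting: finished = 43.3470 * 58.2760 / 100
Result: 25.2609 sq ft


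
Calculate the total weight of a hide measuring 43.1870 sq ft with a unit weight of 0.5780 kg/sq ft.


Formula: Weight = area * weight_per_sqft
Substituting: Weight = 43.1870 * 0.5780
Result: 24.9621 kg


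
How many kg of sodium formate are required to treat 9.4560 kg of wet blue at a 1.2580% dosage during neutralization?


Formula: Neutralizer = substrate * pct / 100
Substituting: Neutralizer = 9.4560 * 1.2580 / 100
Result: 0.1190 kg


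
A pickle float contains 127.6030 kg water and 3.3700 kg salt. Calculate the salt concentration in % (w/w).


Formula: Conc = salt / (water + salt) * 100
Substituting: Conc = 3.3700 / (127.6030 + 3.3700) * 100
Result: 2.5730 %


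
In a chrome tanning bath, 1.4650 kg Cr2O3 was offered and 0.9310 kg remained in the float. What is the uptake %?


Formula: Uptake = (offered - residual) / offered * 100
Substituting: Uptake = (1.4650 - 0.9310) / 1.4650 * 100
Result: 36.4505 %


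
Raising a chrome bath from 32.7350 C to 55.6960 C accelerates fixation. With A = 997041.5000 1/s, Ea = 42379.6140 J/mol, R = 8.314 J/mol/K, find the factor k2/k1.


T1 = 32.7350 + 273.15 = 305.8850 K; T2 = 55.6960 + 273.15 = 328.8460 K
k1 = A * exp(-Ea/(R*T1)) = 997041.5000 * exp(-42379.6140/(8.314*305.8850)) = 0.0577392 1/s
k2 = A * exp(-Ea/(R*T2)) = 997041.5000 * exp(-42379.6140/(8.314*328.8460)) = 0.1848 1/s
k2/k1 = 0.1848 / 0.0577392 = 3.2013


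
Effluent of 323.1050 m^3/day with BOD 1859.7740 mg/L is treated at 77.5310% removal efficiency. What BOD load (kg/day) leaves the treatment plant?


Load_in = volume * conc / 1000 = 323.1050 * 1859.7740 / 1000 = 600.9023 kg/day
Removed = Load_in * eff / 100 = 600.9023 * 77.5310 / 100 = 465.8855 kg/day
Load_out = Load_in - Removed = 600.9023 - 465.8855 = 135.0167 kg/day


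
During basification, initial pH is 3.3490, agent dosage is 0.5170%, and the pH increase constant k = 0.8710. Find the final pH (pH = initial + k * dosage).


Formula: pH_final = pH_initial + k * base_pct
Substituting: pH_final = 3.3490 + 0.8710 * 0.5170
Result: 3.7993


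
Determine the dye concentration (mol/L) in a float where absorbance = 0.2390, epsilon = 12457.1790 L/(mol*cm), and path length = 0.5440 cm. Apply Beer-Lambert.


Formula: c = A / (epsilon * l)
Substituting: c = 0.2390 / (12457.1790 * 0.5440)
Result: 3.5268e-05 mol/L


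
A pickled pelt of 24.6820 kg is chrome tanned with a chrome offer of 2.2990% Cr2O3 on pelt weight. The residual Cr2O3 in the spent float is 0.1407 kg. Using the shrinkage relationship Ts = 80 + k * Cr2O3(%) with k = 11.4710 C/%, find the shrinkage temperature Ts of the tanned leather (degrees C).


Offered = pelt * offer_pct / 100 = 24.6820 * 2.2990 / 100 = 0.5674 kg
Uptake = offered - residual = 0.5674 - 0.1407 = 0.4267 kg
Cr2O3% on pelt = uptake / pelt * 100 = 0.4267 / 24.6820 * 100 = 1.7289 %
Ts = 80 + k * Cr2O3% = 80 + 11.4710 * 1.7289 = 99.8328 C


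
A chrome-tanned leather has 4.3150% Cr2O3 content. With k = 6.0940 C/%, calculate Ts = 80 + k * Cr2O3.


Formula: Ts = 80 + k * Cr2O3
Substituting: Ts = 80 + 6.0940 * 4.3150
Result: 106.2956 C


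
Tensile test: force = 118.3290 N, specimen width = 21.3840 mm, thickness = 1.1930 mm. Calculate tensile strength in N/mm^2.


Formula: TS = force / (width * thickness)
Substituting: TS = 118.3290 / (21.3840 * 1.1930)
Result: 4.6383 N/mm^2


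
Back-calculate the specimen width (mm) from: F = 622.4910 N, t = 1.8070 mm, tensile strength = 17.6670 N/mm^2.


Formula: w = F / (TS * t)
Substituting: w = 622.4910 / (17.6670 * 1.8070)
Result: 19.4990 mm


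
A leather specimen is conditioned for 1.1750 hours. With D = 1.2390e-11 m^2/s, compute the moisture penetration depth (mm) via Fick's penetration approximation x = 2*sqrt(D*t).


t = 1.1750 hr * 3600 = 4230.0000 s
D * t = 1.2390e-11 * 4230.0000 = 5.2410e-08
x = 2 * sqrt(D*t) = 2 * sqrt(5.2410e-08) = 4.5786e-04 m = 0.4579 mm


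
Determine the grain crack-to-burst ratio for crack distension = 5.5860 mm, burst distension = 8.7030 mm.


Formula: Ratio = crack / burst
Substituting: Ratio = 5.5860 / 8.7030
Result: 0.6418


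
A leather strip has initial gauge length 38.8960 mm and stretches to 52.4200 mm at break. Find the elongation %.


Formula: Elongation = (Lf - L0) / L0 * 100
Substituting: Elongation = (52.4200 - 38.8960) / 38.8960 * 100
Result: 34.7696 %


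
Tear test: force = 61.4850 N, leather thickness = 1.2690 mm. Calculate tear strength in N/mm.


Formula: Tear strength = force / thickness
Substituting: Tear strength = 61.4850 / 1.2690
Result: 48.4515 N/mm


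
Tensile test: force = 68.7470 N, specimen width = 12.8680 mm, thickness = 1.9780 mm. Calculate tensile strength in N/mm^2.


Formula: TS = force / (width * thickness)
Substituting: TS = 68.7470 / (12.8680 * 1.9780)
Result: 2.7009 N/mm^2


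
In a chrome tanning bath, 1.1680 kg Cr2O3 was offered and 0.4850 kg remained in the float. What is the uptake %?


Formula: Uptake = (offered - residual) / offered * 100
Substituting: Uptake = (1.1680 - 0.4850) / 1.1680 * 100
Result: 58.4760 %


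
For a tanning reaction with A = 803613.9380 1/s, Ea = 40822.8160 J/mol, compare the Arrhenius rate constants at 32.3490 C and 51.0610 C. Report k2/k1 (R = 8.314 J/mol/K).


T1 = 32.3490 + 273.15 = 305.4990 K; T2 = 51.0610 + 273.15 = 324.2110 K
k1 = A * exp(-Ea/(R*T1)) = 803613.9380 * exp(-40822.8160/(8.314*305.4990)) = 0.0841112 1/s
k2 = A * exp(-Ea/(R*T2)) = 803613.9380 * exp(-40822.8160/(8.314*324.2110)) = 0.2127 1/s
k2/k1 = 0.2127 / 0.0841112 = 2.5285


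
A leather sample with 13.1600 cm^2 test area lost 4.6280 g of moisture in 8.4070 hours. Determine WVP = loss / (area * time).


Formula: WVP = loss / (area * time)
Substituting: WVP = 4.6280 / (13.1600 * 8.4070)
Result: 0.0418308 g/(cm^2*hr)


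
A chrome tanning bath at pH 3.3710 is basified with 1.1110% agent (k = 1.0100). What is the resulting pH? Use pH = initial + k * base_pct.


Formula: pH_final = pH_initial + k * base_pct
Substituting: pH_final = 3.3710 + 1.0100 * 1.1110
Result: 4.4931


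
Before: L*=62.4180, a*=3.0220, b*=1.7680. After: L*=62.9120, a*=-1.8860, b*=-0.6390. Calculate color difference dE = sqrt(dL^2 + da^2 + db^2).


dL = 0.4940, da = -4.9080, db = -2.4070
dE = sqrt(0.4940^2 + (-4.9080)^2 + (-2.4070)^2) = 5.4887


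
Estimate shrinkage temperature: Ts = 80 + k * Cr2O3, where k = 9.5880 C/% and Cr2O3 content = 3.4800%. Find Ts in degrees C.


Formula: Ts = 80 + k * Cr2O3
Substituting: Ts = 80 + 9.5880 * 3.4800
Result: 113.3662 C


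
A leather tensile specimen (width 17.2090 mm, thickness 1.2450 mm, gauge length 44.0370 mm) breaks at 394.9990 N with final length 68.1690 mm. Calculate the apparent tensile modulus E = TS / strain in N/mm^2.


TS = F / (w * t) = 394.9990 / (17.2090 * 1.2450) = 18.4362 N/mm^2
strain = (Lf - L0) / L0 = (68.1690 - 44.0370) / 44.0370 = 0.5480
E = TS / strain = 18.4362 / 0.5480 = 33.6431 N/mm^2


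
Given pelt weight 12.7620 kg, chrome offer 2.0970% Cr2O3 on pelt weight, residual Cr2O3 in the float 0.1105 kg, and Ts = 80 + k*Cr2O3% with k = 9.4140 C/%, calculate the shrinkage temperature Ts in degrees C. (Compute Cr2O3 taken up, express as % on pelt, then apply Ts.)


Offered = pelt * offer_pct / 100 = 12.7620 * 2.0970 / 100 = 0.2676 kg
Uptake = offered - residual = 0.2676 - 0.1105 = 0.1571 kg
Cr2O3% on pelt = uptake / pelt * 100 = 0.1571 / 12.7620 * 100 = 1.2311 %
Ts = 80 + k * Cr2O3% = 80 + 9.4140 * 1.2311 = 91.5900 C


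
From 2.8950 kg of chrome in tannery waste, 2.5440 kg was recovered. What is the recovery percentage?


Formula: Recovery = recovered / input * 100
Substituting: Recovery = 2.5440 / 2.8950 * 100
Result: 87.8756 %


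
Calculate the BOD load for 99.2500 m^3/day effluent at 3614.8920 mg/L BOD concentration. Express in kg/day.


Formula: BOD_load = volume * conc / 1000
Substituting: BOD_load = 99.2500 * 3614.8920 / 1000
Result: 358.7780 kg/day


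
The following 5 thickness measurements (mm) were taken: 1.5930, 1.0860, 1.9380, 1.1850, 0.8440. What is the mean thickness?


Formula: Average = sum / n
Substituting: Average = 6.6460 / 5
Result: 1.3292 mm


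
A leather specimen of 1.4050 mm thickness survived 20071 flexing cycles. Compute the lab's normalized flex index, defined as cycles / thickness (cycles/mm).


Formula: Index = cycles / thickness
Substituting: Index = 20071 / 1.4050
Result: 14285.4093 cycles/mm


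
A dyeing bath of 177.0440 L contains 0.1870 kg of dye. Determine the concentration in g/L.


Formula: Conc = dye_mass(kg) / volume(L) * 1000
Substituting: Conc = 0.1870 / 177.0440 * 1000
Result: 1.0562 g/L


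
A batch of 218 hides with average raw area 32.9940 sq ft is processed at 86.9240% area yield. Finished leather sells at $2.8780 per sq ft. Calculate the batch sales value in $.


Raw_total = N * avg_area = 218 * 32.9940 = 7192.6920 sq ft
Finished = Raw_total * yield / 100 = 7192.6920 * 86.9240 / 100 = 6252.1756 sq ft
Value = Finished * price = 6252.1756 * 2.8780 = 17993.7614 $


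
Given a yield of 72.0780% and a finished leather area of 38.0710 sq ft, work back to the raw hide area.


Formula: raw = finished * 100 / yield
Substituting: raw = 38.0710 * 100 / 72.0780
Result: 52.8192 sq ft


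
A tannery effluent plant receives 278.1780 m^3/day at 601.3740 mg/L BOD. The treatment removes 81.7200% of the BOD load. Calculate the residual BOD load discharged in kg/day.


Load_in = volume * conc / 1000 = 278.1780 * 601.3740 / 1000 = 167.2890 kg/day
Removed = Load_in * eff / 100 = 167.2890 * 81.7200 / 100 = 136.7086 kg/day
Load_out = Load_in - Removed = 167.2890 - 136.7086 = 30.5804 kg/day


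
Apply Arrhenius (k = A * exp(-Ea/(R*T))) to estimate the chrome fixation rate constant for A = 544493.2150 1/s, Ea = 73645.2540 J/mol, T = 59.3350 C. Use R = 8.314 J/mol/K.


T_K = T_C + 273.15 = 59.3350 + 273.15 = 332.4850 K
exponent = -Ea / (R * T_K) = -73645.2540 / (8.314 * 332.4850) = -26.6417
k = A * exp(exponent) = 544493.2150 * exp(-26.6417) = 1.4643e-06 1/s


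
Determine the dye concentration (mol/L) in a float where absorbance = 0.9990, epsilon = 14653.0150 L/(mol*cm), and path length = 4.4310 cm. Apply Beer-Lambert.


Formula: c = A / (epsilon * l)
Substituting: c = 0.9990 / (14653.0150 * 4.4310)
Result: 1.5386e-05 mol/L


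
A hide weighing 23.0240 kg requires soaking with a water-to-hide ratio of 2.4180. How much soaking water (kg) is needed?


Formula: Water = hide_weight * ratio
Substituting: Water = 23.0240 * 2.4180
Result: 55.6720 kg


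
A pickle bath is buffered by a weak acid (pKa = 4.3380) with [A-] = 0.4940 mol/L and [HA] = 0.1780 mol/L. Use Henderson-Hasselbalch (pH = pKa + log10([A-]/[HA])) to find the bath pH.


ratio = [A-] / [HA] = 0.4940 / 0.1780 = 2.7753
log10(ratio) = 0.4433
pH = pKa + log10(ratio) = 4.3380 + 0.4433 = 4.7813


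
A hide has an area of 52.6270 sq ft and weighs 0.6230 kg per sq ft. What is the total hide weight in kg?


Formula: Weight = area * weight_per_sqft
Substituting: Weight = 52.6270 * 0.6230
Result: 32.7866 kg


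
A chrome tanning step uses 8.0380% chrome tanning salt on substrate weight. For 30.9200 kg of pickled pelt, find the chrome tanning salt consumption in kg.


Formula: Chrome = substrate * pct / 100
Substituting: Chrome = 30.9200 * 8.0380 / 100
Result: 2.4853 kg


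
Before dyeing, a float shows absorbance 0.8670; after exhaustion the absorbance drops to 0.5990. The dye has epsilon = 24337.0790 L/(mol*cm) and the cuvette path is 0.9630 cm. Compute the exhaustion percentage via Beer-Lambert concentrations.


c_initial = A_i / (epsilon * l) = 0.8670 / (24337.0790 * 0.9630) = 3.6993e-05 mol/L
c_final = A_f / (epsilon * l) = 0.5990 / (24337.0790 * 0.9630) = 2.5558e-05 mol/L
Exhaustion = (c_initial - c_final) / c_initial * 100 = (3.6993e-05 - 2.5558e-05) / 3.6993e-05 * 100 = 30.9112 %


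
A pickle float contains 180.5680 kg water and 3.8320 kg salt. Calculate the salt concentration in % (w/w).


Formula: Conc = salt / (water + salt) * 100
Substituting: Conc = 3.8320 / (180.5680 + 3.8320) * 100
Result: 2.0781 %


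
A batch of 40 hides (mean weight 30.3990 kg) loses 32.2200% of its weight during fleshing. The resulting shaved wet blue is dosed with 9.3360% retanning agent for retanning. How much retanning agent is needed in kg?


Total_raw = N * avg_wt = 40 * 30.3990 = 1215.9600 kg
Substrate = Total_raw * (1 - loss/100) = 1215.9600 * (1 - 32.2200/100) = 824.1777 kg
Retan = Substrate * pct / 100 = 824.1777 * 9.3360 / 100 = 76.9452 kg


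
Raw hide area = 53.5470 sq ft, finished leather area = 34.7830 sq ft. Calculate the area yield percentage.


Formula: Yield = finished / raw * 100
Substituting: Yield = 34.7830 / 53.5470 * 100
Result: 64.9579 %


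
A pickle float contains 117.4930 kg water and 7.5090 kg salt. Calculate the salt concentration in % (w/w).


Formula: Conc = salt / (water + salt) * 100
Substituting: Conc = 7.5090 / (117.4930 + 7.5090) * 100
Result: 6.0071 %


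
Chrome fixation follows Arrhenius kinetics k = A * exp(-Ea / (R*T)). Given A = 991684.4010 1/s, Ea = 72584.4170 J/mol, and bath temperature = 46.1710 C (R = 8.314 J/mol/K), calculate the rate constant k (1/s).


T_K = T_C + 273.15 = 46.1710 + 273.15 = 319.3210 K
exponent = -Ea / (R * T_K) = -72584.4170 / (8.314 * 319.3210) = -27.3405
k = A * exp(exponent) = 991684.4010 * exp(-27.3405) = 1.3261e-06 1/s


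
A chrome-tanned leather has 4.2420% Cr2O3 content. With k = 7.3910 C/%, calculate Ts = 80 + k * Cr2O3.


Formula: Ts = 80 + k * Cr2O3
Substituting: Ts = 80 + 7.3910 * 4.2420
Result: 111.3526 C


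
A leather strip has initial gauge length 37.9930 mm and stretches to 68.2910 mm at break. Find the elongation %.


Formula: Elongation = (Lf - L0) / L0 * 100
Substituting: Elongation = (68.2910 - 37.9930) / 37.9930 * 100
Result: 79.7463 %


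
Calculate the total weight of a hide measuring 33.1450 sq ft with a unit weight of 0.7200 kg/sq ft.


Formula: Weight = area * weight_per_sqft
Substituting: Weight = 33.1450 * 0.7200
Result: 23.8644 kg


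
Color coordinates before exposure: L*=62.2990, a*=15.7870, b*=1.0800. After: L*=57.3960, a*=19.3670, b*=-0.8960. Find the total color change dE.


dL = -4.9030, da = 3.5800, db = -1.9760
dE = sqrt((-4.9030)^2 + 3.5800^2 + (-1.9760)^2) = 6.3844


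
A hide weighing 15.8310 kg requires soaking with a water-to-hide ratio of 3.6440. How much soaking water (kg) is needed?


Formula: Water = hide_weight * ratio
Substituting: Water = 15.8310 * 3.6440
Result: 57.6882 kg


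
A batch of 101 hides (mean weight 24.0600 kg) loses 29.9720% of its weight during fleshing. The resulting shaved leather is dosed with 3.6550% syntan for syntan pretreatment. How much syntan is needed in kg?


Total_raw = N * avg_wt = 101 * 24.0600 = 2430.0600 kg
Substrate = Total_raw * (1 - loss/100) = 2430.0600 * (1 - 29.9720/100) = 1701.7224 kg
Syntan = Substrate * pct / 100 = 1701.7224 * 3.6550 / 100 = 62.1980 kg


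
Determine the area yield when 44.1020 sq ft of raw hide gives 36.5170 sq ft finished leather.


Formula: Yield = finished / raw * 100
Substituting: Yield = 36.5170 / 44.1020 * 100
Result: 82.8012 %


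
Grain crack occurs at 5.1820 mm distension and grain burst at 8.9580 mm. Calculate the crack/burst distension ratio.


Formula: Ratio = crack / burst
Substituting: Ratio = 5.1820 / 8.9580
Result: 0.5785


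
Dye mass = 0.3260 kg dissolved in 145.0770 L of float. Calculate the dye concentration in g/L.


Formula: Conc = dye_mass(kg) / volume(L) * 1000
Substituting: Conc = 0.3260 / 145.0770 * 1000
Result: 2.2471 g/L


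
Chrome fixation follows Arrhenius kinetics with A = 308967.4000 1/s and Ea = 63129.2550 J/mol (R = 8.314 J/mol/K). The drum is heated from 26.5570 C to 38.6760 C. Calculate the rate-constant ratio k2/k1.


T1 = 26.5570 + 273.15 = 299.7070 K; T2 = 38.6760 + 273.15 = 311.8260 K
k1 = A * exp(-Ea/(R*T1)) = 308967.4000 * exp(-63129.2550/(8.314*299.7070)) = 3.0689e-06 1/s
k2 = A * exp(-Ea/(R*T2)) = 308967.4000 * exp(-63129.2550/(8.314*311.8260)) = 8.2151e-06 1/s
k2/k1 = 8.2151e-06 / 3.0689e-06 = 2.6769


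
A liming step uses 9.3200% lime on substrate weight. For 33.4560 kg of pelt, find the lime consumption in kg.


Formula: Lime = substrate * pct / 100
Substituting: Lime = 33.4560 * 9.3200 / 100
Result: 3.1181 kg


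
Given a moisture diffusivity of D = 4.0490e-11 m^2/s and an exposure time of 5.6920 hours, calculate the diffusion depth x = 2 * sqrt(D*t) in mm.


t = 5.6920 hr * 3600 = 20491.2000 s
D * t = 4.0490e-11 * 20491.2000 = 8.2969e-07
x = 2 * sqrt(D*t) = 2 * sqrt(8.2969e-07) = 0.00182174 m = 1.8217 mm


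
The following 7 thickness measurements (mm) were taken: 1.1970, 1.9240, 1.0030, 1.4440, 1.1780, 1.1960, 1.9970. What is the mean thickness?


Formula: Average = sum / n
Substituting: Average = 9.9390 / 7
Result: 1.4199 mm


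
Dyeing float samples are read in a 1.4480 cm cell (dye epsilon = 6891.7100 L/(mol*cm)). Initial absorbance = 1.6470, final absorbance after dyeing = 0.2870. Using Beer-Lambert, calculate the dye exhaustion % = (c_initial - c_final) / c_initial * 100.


c_initial = A_i / (epsilon * l) = 1.6470 / (6891.7100 * 1.4480) = 1.6504e-04 mol/L
c_final = A_f / (epsilon * l) = 0.2870 / (6891.7100 * 1.4480) = 2.8760e-05 mol/L
Exhaustion = (c_initial - c_final) / c_initial * 100 = (1.6504e-04 - 2.8760e-05) / 1.6504e-04 * 100 = 82.5744 %


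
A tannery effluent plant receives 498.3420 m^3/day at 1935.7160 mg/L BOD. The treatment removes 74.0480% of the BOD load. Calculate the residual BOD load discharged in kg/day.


Load_in = volume * conc / 1000 = 498.3420 * 1935.7160 / 1000 = 964.6486 kg/day
Removed = Load_in * eff / 100 = 964.6486 * 74.0480 / 100 = 714.3030 kg/day
Load_out = Load_in - Removed = 964.6486 - 714.3030 = 250.3456 kg/day


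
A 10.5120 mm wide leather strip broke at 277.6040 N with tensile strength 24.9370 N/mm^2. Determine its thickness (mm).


Formula: t = F / (TS * w)
Substituting: t = 277.6040 / (24.9370 * 10.5120)
Result: 1.0590 mm


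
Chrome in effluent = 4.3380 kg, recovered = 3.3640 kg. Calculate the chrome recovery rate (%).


Formula: Recovery = recovered / input * 100
Substituting: Recovery = 3.3640 / 4.3380 * 100
Result: 77.5473 %


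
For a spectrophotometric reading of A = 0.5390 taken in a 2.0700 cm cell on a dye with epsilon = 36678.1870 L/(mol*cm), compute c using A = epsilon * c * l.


Formula: c = A / (epsilon * l)
Substituting: c = 0.5390 / (36678.1870 * 2.0700)
Result: 7.0992e-06 mol/L


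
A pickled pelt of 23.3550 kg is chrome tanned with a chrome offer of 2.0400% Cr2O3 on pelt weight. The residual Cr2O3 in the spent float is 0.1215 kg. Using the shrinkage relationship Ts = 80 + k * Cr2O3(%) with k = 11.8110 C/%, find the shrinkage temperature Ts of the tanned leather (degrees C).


Offered = pelt * offer_pct / 100 = 23.3550 * 2.0400 / 100 = 0.4764 kg
Uptake = offered - residual = 0.4764 - 0.1215 = 0.3549 kg
Cr2O3% on pelt = uptake / pelt * 100 = 0.3549 / 23.3550 * 100 = 1.5198 %
Ts = 80 + k * Cr2O3% = 80 + 11.8110 * 1.5198 = 97.9500 C


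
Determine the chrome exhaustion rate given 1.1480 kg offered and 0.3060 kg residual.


Formula: Uptake = (offered - residual) / offered * 100
Substituting: Uptake = (1.1480 - 0.3060) / 1.1480 * 100
Result: 73.3449 %


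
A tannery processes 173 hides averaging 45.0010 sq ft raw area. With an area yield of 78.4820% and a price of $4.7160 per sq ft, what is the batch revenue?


Raw_total = N * avg_area = 173 * 45.0010 = 7785.1730 sq ft
Finished = Raw_total * yield / 100 = 7785.1730 * 78.4820 / 100 = 6109.9595 sq ft
Value = Finished * price = 6109.9595 * 4.7160 = 28814.5689 $


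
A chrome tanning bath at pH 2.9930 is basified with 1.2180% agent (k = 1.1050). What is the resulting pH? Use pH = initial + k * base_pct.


Formula: pH_final = pH_initial + k * base_pct
Substituting: pH_final = 2.9930 + 1.1050 * 1.2180
Result: 4.3389


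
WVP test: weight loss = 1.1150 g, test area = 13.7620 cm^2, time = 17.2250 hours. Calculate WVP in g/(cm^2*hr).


Formula: WVP = loss / (area * time)
Substituting: WVP = 1.1150 / (13.7620 * 17.2250)
Result: 0.00470364 g/(cm^2*hr)
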